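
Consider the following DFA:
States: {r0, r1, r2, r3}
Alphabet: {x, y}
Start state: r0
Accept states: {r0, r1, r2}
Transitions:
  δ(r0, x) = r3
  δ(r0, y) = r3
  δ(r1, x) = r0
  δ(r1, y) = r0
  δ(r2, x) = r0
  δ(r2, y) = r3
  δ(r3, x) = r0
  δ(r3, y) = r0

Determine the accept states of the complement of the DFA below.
Complement accept states = All states \ Original accept states
= {r0, r1, r2, r3} \ {r0, r1, r2}
{r3}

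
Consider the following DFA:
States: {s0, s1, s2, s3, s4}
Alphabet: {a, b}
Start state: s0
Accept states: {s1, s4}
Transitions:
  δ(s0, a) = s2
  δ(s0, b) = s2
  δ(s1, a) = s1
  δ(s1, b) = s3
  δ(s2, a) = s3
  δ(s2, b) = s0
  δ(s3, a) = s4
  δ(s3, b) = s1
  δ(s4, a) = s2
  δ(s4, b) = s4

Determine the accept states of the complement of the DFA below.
Complement accept states = All states \ Original accept states
= {s0, s1, s2, s3, s4} \ {s1, s4}
{s0, s2, s3}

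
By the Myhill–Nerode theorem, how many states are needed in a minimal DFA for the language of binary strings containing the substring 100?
By Myhill–Nerode, count the distinguishable equivalence classes: 4 classes — one per longest suffix of the input that is a prefix of '100' (lengths 0 through 2), plus an absorbing 'already seen 100' class.
4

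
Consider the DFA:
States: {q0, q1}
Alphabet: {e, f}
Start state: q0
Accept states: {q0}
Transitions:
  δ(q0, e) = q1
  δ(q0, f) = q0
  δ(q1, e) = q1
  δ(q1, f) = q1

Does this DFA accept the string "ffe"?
Processing string "ffe":
  q0 --f--> q0
  q0 --f--> q0
  q0 --e--> q1
Final state: q1
Accept states: {q0}
No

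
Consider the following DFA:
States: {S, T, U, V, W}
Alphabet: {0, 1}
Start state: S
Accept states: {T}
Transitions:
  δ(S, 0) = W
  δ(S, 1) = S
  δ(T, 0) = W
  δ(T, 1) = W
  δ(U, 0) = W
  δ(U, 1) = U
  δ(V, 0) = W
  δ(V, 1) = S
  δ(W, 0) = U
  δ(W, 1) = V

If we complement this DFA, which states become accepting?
Complement accept states = All states \ Original accept states
= {S, T, U, V, W} \ {T}
{S, U, V, W}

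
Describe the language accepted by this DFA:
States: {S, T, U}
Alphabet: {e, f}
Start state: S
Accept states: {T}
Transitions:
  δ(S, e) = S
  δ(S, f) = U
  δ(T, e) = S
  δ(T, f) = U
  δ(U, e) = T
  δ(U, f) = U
Testing a few strings:
  'ffe' → accept
  'f' → reject
  'ff' → reject
  'fef' → reject
State roles: S=no suffix match; T=suffix is fe; U=one trailing f
All strings over {e,f} ending with fe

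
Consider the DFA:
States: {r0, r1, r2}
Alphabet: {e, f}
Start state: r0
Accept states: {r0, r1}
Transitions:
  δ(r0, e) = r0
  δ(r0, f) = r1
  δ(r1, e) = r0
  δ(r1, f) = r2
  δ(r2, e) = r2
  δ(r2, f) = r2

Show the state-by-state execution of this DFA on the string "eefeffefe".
read 'e': r0 → r0
  read 'e': r0 → r0
  read 'f': r0 → r1
  read 'e': r1 → r0
  read 'f': r0 → r1
  read 'f': r1 → r2
  read 'e': r2 → r2
  read 'f': r2 → r2
  read 'e': r2 → r2
r0 -> r0 -> r0 -> r1 -> r0 -> r1 -> r2 -> r2 -> r2 -> r2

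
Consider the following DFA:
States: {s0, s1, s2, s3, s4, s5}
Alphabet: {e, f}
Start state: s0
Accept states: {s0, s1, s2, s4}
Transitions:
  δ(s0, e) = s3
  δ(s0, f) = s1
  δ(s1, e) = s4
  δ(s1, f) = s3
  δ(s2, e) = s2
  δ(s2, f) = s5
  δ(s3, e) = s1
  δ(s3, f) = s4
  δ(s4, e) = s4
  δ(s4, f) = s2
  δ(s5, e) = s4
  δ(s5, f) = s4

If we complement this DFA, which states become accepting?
Complement accept states = All states \ Original accept states
= {s0, s1, s2, s3, s4, s5} \ {s0, s1, s2, s4}
{s3, s5}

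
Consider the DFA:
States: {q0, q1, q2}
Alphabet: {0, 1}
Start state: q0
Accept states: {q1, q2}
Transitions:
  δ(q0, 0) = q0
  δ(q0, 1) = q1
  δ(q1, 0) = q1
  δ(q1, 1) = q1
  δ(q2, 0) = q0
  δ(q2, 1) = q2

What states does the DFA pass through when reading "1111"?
read '1': q0 → q1
  read '1': q1 → q1
  read '1': q1 → q1
  read '1': q1 → q1
q0 -> q1 -> q1 -> q1 -> q1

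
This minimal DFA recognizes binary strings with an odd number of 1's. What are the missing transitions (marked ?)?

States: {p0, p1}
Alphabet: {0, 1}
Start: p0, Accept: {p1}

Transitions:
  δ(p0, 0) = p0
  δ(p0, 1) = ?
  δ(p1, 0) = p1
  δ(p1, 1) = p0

From the language and accept set, identify what each state tracks — p0: even number of 1's so far; p1: odd number of 1's so far.
Each missing δ(q, a) is the state matching the new tracked value after reading a.
δ(p0, 1) = p1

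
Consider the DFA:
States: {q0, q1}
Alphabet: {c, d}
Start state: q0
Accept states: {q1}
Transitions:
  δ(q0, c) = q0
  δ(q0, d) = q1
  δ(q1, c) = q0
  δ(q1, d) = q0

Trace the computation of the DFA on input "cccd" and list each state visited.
read 'c': q0 → q0
  read 'c': q0 → q0
  read 'c': q0 → q0
  read 'd': q0 → q1
q0 -> q0 -> q0 -> q0 -> q1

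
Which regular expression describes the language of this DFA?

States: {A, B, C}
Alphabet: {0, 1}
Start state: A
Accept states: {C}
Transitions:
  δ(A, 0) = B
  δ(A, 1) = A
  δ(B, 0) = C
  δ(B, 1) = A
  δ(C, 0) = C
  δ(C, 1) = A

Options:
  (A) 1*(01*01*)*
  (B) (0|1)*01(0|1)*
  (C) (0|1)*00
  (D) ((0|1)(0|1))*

Check each option against the DFA on short strings; one disagreement eliminates an option:
  (A) 1*(01*01*)*: on ε the DFA stays in A and rejects (A ∉ Accept), but the regex matches it → eliminate
  (B) (0|1)*01(0|1)*: on '00' the DFA goes A → B → C and accepts (C ∈ Accept), but the regex does not match it → eliminate
  (C) (0|1)*00: agrees with the DFA on every string of length ≤ 6
  (D) ((0|1)(0|1))*: on ε the DFA stays in A and rejects (A ∉ Accept), but the regex matches it → eliminate
Only (C) is consistent with the DFA.
(C) (0|1)*00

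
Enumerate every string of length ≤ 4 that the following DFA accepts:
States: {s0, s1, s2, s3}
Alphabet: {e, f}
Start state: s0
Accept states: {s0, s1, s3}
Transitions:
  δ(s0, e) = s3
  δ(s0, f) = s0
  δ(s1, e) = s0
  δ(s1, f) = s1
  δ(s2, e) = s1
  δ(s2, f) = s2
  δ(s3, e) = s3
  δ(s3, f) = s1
ε, e, f, ee, ef, fe, ff, eee, eef, efe, eff, fee, fef, ffe, fff, eeee, eeef, eefe, eeff, efee, efef, effe, efff, feee, feef, fefe, feff, ffee, ffef, fffe, ffff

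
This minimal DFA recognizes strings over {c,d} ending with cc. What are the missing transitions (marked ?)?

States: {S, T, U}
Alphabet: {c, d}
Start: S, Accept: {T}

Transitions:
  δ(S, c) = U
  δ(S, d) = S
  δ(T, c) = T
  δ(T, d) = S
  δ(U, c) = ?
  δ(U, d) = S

From the language and accept set, identify what each state tracks — S: last symbol not c; T: two trailing c's; U: one trailing c.
Each missing δ(q, a) is the state matching the new tracked value after reading a.
δ(U, c) = T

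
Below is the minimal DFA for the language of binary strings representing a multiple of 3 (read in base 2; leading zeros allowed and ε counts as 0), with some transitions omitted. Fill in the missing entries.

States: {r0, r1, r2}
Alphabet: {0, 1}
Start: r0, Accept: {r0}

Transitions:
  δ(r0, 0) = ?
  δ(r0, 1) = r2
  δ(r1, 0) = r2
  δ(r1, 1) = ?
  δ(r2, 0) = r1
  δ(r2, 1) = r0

From the language and accept set, identify what each state tracks — r0: value ≡ 0 (mod 3); r1: value ≡ 2 (mod 3); r2: value ≡ 1 (mod 3).
Each missing δ(q, a) is the state matching the new tracked value after reading a.
δ(r0, 0) = r0; δ(r1, 1) = r1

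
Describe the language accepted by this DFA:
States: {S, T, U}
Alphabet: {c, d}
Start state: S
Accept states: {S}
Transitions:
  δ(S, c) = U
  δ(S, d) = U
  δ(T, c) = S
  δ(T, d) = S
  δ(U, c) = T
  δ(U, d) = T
Testing a few strings:
  'dccd' → reject
  'cc' → reject
  'ccd' → accept
  'dd' → reject
State roles: S=length ≡ 0 (mod 3); T=length ≡ 2 (mod 3); U=length ≡ 1 (mod 3)
All strings over {c,d} whose length is a multiple of 3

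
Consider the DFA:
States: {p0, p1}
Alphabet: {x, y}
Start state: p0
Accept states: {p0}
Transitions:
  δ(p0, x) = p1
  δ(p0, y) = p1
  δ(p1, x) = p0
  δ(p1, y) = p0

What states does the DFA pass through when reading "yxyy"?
read 'y': p0 → p1
  read 'x': p1 → p0
  read 'y': p0 → p1
  read 'y': p1 → p0
p0 -> p1 -> p0 -> p1 -> p0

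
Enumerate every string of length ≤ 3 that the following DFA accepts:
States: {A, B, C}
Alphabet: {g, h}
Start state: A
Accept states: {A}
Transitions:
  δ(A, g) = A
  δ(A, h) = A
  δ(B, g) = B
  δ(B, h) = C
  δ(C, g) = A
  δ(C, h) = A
ε, g, h, gg, gh, hg, hh, ggg, ggh, ghg, ghh, hgg, hgh, hhg, hhh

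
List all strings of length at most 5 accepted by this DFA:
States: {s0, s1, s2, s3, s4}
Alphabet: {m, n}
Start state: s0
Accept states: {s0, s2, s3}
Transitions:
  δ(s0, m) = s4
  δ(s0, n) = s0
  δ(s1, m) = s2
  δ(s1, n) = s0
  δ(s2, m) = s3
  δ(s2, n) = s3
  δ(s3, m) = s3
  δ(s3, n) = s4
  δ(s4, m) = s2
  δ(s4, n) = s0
ε, n, mm, mn, nn, mmm, mmn, mnn, nmm, nmn, nnn, mmmm, mmnm, mnmm, mnmn, mnnn, nmmm, nmmn, nmnn, nnmm, nnmn, nnnn, mmmmm, mmmnm, mmmnn, mmnmm, mmnnm, mmnnn, mnmmm, mnmmn, mnmnn, mnnmm, mnnmn, mnnnn, nmmmm, nmmnm, nmnmm, nmnmn, nmnnn, nnmmm, nnmmn, nnmnn, nnnmm, nnnmn, nnnnn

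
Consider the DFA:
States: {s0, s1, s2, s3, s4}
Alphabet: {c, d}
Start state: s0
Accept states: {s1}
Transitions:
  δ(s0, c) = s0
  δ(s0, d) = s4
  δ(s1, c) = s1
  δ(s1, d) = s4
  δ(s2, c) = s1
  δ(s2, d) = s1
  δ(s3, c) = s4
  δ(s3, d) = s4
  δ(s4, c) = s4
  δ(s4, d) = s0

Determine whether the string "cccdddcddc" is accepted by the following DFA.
Processing string "cccdddcddc":
  s0 --c--> s0
  s0 --c--> s0
  s0 --c--> s0
  s0 --d--> s4
  s4 --d--> s0
  s0 --d--> s4
  s4 --c--> s4
  s4 --d--> s0
  s0 --d--> s4
  s4 --c--> s4
Final state: s4
Accept states: {s1}
No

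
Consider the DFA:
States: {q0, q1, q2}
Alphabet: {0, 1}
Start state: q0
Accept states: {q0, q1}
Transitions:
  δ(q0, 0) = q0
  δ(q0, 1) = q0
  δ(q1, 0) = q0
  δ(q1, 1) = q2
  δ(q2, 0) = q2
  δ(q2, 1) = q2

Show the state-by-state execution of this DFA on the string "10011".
read '1': q0 → q0
  read '0': q0 → q0
  read '0': q0 → q0
  read '1': q0 → q0
  read '1': q0 → q0
q0 -> q0 -> q0 -> q0 -> q0 -> q0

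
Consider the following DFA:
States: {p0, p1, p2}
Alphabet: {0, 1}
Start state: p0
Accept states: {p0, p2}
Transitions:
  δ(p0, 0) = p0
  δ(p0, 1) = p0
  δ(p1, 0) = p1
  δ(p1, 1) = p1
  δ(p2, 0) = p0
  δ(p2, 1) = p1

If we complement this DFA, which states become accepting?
Complement accept states = All states \ Original accept states
= {p0, p1, p2} \ {p0, p2}
{p1}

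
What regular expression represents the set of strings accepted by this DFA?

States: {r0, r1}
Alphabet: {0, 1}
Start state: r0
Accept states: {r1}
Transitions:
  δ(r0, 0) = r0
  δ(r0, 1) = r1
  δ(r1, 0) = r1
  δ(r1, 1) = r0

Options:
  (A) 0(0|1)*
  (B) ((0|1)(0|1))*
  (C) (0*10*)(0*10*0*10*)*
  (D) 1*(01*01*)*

Check each option against the DFA on short strings; one disagreement eliminates an option:
  (A) 0(0|1)*: on '0' the DFA goes r0 → r0 and rejects (r0 ∉ Accept), but the regex matches it → eliminate
  (B) ((0|1)(0|1))*: on ε the DFA stays in r0 and rejects (r0 ∉ Accept), but the regex matches it → eliminate
  (C) (0*10*)(0*10*0*10*)*: agrees with the DFA on every string of length ≤ 6
  (D) 1*(01*01*)*: on ε the DFA stays in r0 and rejects (r0 ∉ Accept), but the regex matches it → eliminate
Only (C) is consistent with the DFA.
(C) (0*10*)(0*10*0*10*)*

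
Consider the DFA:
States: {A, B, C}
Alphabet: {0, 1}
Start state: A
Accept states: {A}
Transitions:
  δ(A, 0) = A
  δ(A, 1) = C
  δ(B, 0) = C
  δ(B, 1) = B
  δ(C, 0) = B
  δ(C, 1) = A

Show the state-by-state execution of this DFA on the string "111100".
read '1': A → C
  read '1': C → A
  read '1': A → C
  read '1': C → A
  read '0': A → A
  read '0': A → A
A -> C -> A -> C -> A -> A -> A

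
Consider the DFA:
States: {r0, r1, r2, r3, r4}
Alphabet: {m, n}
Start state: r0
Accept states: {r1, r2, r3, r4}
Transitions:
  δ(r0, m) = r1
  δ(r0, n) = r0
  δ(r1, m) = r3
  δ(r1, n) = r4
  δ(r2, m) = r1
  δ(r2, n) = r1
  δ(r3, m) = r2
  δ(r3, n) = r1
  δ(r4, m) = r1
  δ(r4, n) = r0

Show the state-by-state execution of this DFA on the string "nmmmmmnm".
read 'n': r0 → r0
  read 'm': r0 → r1
  read 'm': r1 → r3
  read 'm': r3 → r2
  read 'm': r2 → r1
  read 'm': r1 → r3
  read 'n': r3 → r1
  read 'm': r1 → r3
r0 -> r0 -> r1 -> r3 -> r2 -> r1 -> r3 -> r1 -> r3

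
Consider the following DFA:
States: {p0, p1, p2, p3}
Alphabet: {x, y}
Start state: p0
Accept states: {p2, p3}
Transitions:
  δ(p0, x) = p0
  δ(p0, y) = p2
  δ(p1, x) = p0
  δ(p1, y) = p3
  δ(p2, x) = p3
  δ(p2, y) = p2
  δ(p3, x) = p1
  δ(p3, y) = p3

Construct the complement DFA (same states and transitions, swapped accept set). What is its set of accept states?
Complement accept states = All states \ Original accept states
= {p0, p1, p2, p3} \ {p2, p3}
{p0, p1}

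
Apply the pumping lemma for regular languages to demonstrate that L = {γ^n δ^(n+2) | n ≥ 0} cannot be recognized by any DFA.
Assume L is regular with pumping length p. Idea: pumping the γ-block breaks the fixed offset of 2.
Choose s = γ^p δ^(p+2) ∈ L. By the pumping lemma, s = xyz with |xy| ≤ p, |y| > 0, so y = γ^k with k ≥ 1. Then xy²z = γ^(p+k) δ^(p+2). For this to be in L we would need p+2 = (p+k)+2, i.e. k = 0, contradicting k ≥ 1. So xy²z ∉ L.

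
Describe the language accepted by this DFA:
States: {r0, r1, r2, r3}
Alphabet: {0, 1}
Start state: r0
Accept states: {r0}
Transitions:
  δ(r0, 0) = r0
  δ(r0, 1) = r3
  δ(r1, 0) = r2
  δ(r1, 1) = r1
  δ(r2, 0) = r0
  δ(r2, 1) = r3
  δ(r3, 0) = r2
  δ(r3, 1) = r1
Testing a few strings:
  '0100' → accept
  '000' → accept
  '1100' → accept
  '01' → reject
State roles: r0=value ≡ 0 (mod 4); r1=value ≡ 3 (mod 4); r2=value ≡ 2 (mod 4); r3=value ≡ 1 (mod 4)
All binary strings representing a multiple of 4 (read in base 2; leading zeros allowed and ε counts as 0)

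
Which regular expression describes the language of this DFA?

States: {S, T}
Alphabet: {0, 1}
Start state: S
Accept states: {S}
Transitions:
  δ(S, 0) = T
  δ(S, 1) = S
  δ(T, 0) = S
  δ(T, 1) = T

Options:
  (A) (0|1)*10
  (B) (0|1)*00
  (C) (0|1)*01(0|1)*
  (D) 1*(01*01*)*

Check each option against the DFA on short strings; one disagreement eliminates an option:
  (A) (0|1)*10: on ε the DFA stays in S and accepts (S ∈ Accept), but the regex does not match it → eliminate
  (B) (0|1)*00: on ε the DFA stays in S and accepts (S ∈ Accept), but the regex does not match it → eliminate
  (C) (0|1)*01(0|1)*: on ε the DFA stays in S and accepts (S ∈ Accept), but the regex does not match it → eliminate
  (D) 1*(01*01*)*: agrees with the DFA on every string of length ≤ 6
Only (D) is consistent with the DFA.
(D) 1*(01*01*)*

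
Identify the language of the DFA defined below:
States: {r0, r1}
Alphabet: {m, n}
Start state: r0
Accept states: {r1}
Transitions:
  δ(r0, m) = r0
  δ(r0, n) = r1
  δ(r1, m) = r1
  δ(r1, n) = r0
Testing a few strings:
  'mnm' → accept
  'nnn' → accept
  'mnn' → reject
  'nmn' → reject
State roles: r0=even number of n's so far; r1=odd number of n's so far
All strings over {m,n} with an odd number of n's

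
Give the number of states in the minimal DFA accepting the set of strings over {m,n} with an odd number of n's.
By Myhill–Nerode, count the distinguishable equivalence classes: two classes — parity of the count of n's.
2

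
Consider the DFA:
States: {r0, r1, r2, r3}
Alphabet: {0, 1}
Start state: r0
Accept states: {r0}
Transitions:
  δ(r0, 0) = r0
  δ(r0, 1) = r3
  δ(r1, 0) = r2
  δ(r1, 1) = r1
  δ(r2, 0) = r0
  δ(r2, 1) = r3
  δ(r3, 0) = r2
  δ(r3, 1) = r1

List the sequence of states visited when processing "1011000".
read '1': r0 → r3
  read '0': r3 → r2
  read '1': r2 → r3
  read '1': r3 → r1
  read '0': r1 → r2
  read '0': r2 → r0
  read '0': r0 → r0
r0 -> r3 -> r2 -> r3 -> r1 -> r2 -> r0 -> r0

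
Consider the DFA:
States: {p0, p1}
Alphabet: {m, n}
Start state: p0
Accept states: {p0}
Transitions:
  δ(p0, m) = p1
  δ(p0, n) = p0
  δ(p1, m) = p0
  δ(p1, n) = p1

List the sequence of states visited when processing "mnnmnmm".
read 'm': p0 → p1
  read 'n': p1 → p1
  read 'n': p1 → p1
  read 'm': p1 → p0
  read 'n': p0 → p0
  read 'm': p0 → p1
  read 'm': p1 → p0
p0 -> p1 -> p1 -> p1 -> p0 -> p0 -> p1 -> p0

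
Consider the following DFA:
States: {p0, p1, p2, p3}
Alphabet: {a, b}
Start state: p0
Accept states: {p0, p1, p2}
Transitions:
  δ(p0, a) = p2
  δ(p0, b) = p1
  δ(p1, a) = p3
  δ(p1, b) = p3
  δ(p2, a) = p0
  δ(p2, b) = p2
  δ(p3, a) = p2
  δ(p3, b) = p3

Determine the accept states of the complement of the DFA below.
Complement accept states = All states \ Original accept states
= {p0, p1, p2, p3} \ {p0, p1, p2}
{p3}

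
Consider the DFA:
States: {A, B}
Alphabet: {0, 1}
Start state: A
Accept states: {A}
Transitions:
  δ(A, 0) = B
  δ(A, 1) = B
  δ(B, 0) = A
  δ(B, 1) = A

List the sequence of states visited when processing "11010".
read '1': A → B
  read '1': B → A
  read '0': A → B
  read '1': B → A
  read '0': A → B
A -> B -> A -> B -> A -> B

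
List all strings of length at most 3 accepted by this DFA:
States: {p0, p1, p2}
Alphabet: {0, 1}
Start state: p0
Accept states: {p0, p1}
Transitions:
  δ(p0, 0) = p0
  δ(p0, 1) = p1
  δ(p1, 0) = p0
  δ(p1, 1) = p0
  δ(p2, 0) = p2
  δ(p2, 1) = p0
ε, 0, 1, 00, 01, 10, 11, 000, 001, 010, 011, 100, 101, 110, 111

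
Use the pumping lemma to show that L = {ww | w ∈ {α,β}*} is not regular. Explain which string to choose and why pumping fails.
Assume L is regular with pumping length p. Idea: pumping the leading α-block breaks the equality of the two halves.
Choose s = α^p β α^p β ∈ L (with w = α^p β). |s| = 2p+2 ≥ p. By the pumping lemma, s = xyz with |xy| ≤ p, |y| > 0, so y = α^k with k ≥ 1, in the first α-block. Then xy²z = α^(p+k) β α^p β, of length 2p+2+k. If k is odd this length is odd, so it cannot be of the form ww. If k is even, each half has length p+1+k/2 ≤ p+k, so the first half lies entirely inside the leading α-block and contains no β, while the second half ends in β; the halves differ. Either way xy²z ∉ L.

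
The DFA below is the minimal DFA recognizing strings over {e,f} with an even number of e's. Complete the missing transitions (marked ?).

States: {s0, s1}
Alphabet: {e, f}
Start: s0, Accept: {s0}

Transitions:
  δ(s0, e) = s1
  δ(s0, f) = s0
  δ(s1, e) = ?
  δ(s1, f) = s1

From the language and accept set, identify what each state tracks — s0: even number of e's so far; s1: odd number of e's so far.
Each missing δ(q, a) is the state matching the new tracked value after reading a.
δ(s1, e) = s0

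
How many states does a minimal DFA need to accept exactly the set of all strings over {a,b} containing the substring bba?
By Myhill–Nerode, count the distinguishable equivalence classes: 4 classes — one per longest suffix of the input that is a prefix of 'bba' (lengths 0 through 2), plus an absorbing 'already seen bba' class.
4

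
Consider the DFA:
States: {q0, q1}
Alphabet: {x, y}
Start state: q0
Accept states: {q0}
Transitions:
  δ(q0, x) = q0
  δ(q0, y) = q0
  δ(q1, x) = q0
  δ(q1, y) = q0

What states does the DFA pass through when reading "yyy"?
read 'y': q0 → q0
  read 'y': q0 → q0
  read 'y': q0 → q0
q0 -> q0 -> q0 -> q0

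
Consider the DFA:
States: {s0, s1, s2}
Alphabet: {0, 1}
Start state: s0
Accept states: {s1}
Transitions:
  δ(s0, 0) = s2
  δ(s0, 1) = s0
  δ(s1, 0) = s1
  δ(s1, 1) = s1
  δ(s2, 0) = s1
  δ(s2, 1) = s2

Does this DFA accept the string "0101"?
Processing string "0101":
  s0 --0--> s2
  s2 --1--> s2
  s2 --0--> s1
  s1 --1--> s1
Final state: s1
Accept states: {s1}
Yes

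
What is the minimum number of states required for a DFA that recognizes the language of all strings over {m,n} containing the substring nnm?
By Myhill–Nerode, count the distinguishable equivalence classes: 4 classes — one per longest suffix of the input that is a prefix of 'nnm' (lengths 0 through 2), plus an absorbing 'already seen nnm' class.
4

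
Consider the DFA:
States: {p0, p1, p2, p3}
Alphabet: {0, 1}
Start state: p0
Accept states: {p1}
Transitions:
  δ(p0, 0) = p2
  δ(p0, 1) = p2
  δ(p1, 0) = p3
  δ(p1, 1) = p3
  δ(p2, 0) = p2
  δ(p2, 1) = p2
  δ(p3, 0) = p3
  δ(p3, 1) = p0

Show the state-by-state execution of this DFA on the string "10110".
read '1': p0 → p2
  read '0': p2 → p2
  read '1': p2 → p2
  read '1': p2 → p2
  read '0': p2 → p2
p0 -> p2 -> p2 -> p2 -> p2 -> p2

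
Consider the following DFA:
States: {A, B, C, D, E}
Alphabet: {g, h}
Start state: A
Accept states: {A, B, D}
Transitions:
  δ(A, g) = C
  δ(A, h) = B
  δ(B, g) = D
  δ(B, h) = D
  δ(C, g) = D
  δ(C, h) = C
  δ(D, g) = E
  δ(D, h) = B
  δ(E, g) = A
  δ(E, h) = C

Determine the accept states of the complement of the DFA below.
Complement accept states = All states \ Original accept states
= {A, B, C, D, E} \ {A, B, D}
{C, E}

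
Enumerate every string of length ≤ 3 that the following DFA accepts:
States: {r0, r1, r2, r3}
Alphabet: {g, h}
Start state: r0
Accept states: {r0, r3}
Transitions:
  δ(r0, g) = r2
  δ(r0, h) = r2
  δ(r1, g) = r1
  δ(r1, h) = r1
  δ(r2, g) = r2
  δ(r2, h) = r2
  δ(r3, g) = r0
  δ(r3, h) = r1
ε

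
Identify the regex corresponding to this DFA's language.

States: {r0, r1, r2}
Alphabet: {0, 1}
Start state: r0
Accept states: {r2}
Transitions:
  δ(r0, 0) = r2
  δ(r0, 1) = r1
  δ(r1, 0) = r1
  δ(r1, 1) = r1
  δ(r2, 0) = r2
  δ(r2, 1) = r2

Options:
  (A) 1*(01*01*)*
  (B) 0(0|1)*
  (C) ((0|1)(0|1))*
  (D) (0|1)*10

Check each option against the DFA on short strings; one disagreement eliminates an option:
  (A) 1*(01*01*)*: on ε the DFA stays in r0 and rejects (r0 ∉ Accept), but the regex matches it → eliminate
  (B) 0(0|1)*: agrees with the DFA on every string of length ≤ 6
  (C) ((0|1)(0|1))*: on ε the DFA stays in r0 and rejects (r0 ∉ Accept), but the regex matches it → eliminate
  (D) (0|1)*10: on '0' the DFA goes r0 → r2 and accepts (r2 ∈ Accept), but the regex does not match it → eliminate
Only (B) is consistent with the DFA.
(B) 0(0|1)*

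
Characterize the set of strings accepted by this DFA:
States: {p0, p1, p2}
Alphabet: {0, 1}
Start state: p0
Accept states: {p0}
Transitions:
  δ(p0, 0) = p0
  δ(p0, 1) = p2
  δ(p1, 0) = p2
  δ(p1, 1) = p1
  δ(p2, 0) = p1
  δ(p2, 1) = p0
Testing a few strings:
  '1' → reject
  '101' → reject
  '10' → reject
  '0111' → reject
State roles: p0=value ≡ 0 (mod 3); p1=value ≡ 2 (mod 3); p2=value ≡ 1 (mod 3)
All binary strings representing a multiple of 3 (read in base 2; leading zeros allowed and ε counts as 0)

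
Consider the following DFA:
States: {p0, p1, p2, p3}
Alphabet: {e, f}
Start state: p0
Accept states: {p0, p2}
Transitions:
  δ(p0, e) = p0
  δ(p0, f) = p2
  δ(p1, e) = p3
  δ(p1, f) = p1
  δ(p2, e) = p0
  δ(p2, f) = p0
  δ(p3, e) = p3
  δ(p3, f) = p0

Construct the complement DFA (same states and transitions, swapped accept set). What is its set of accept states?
Complement accept states = All states \ Original accept states
= {p0, p1, p2, p3} \ {p0, p2}
{p1, p3}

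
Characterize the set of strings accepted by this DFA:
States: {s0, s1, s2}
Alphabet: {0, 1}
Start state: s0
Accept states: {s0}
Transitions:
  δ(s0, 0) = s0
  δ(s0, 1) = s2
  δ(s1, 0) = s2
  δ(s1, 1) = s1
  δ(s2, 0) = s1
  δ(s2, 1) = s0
Testing a few strings:
  '1000' → reject
  '1001' → accept
  '011' → accept
  '0111' → reject
State roles: s0=value ≡ 0 (mod 3); s1=value ≡ 2 (mod 3); s2=value ≡ 1 (mod 3)
All binary strings representing a multiple of 3 (read in base 2; leading zeros allowed and ε counts as 0)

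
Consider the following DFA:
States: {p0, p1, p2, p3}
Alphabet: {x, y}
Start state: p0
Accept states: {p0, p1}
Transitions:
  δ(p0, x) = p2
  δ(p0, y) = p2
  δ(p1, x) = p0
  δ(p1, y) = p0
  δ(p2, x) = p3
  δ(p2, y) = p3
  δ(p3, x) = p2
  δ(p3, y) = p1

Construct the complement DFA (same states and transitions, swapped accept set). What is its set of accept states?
Complement accept states = All states \ Original accept states
= {p0, p1, p2, p3} \ {p0, p1}
{p2, p3}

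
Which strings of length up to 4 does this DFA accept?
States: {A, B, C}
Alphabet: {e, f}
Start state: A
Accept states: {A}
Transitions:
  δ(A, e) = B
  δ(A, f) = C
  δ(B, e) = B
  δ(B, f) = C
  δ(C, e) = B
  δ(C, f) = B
ε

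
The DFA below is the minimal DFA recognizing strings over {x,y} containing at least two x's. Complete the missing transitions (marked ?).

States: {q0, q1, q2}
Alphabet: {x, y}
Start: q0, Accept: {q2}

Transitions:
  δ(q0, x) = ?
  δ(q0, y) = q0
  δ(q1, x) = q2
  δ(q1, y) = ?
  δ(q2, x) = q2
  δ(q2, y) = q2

From the language and accept set, identify what each state tracks — q0: zero x's seen; q1: one x seen; q2: ≥ two x's seen.
Each missing δ(q, a) is the state matching the new tracked value after reading a.
δ(q0, x) = q1; δ(q1, y) = q1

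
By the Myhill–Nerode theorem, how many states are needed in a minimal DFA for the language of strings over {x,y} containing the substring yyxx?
By Myhill–Nerode, count the distinguishable equivalence classes: 5 classes — one per longest suffix of the input that is a prefix of 'yyxx' (lengths 0 through 3), plus an absorbing 'already seen yyxx' class.
5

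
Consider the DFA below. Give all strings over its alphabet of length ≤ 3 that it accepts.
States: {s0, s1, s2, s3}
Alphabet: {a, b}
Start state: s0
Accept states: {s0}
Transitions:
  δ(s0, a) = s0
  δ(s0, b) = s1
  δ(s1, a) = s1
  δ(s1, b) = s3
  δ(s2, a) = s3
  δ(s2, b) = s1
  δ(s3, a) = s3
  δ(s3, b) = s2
ε, a, aa, aaa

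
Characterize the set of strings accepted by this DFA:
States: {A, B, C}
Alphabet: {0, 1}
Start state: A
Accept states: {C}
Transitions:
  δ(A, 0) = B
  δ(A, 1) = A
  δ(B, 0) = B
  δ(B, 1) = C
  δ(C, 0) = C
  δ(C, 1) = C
Testing a few strings:
  '1' → reject
  '111' → reject
  '010' → accept
  '001' → accept
State roles: A=no 0 seen yet; B=seen a 0, waiting for 1; C=substring 01 seen
All binary strings containing the substring 01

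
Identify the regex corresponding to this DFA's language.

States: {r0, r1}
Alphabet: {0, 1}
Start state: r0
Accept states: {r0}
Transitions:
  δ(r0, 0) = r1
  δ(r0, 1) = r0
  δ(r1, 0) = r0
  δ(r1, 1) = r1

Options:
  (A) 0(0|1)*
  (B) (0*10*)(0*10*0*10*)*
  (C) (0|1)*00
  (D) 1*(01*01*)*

Check each option against the DFA on short strings; one disagreement eliminates an option:
  (A) 0(0|1)*: on ε the DFA stays in r0 and accepts (r0 ∈ Accept), but the regex does not match it → eliminate
  (B) (0*10*)(0*10*0*10*)*: on ε the DFA stays in r0 and accepts (r0 ∈ Accept), but the regex does not match it → eliminate
  (C) (0|1)*00: on ε the DFA stays in r0 and accepts (r0 ∈ Accept), but the regex does not match it → eliminate
  (D) 1*(01*01*)*: agrees with the DFA on every string of length ≤ 6
Only (D) is consistent with the DFA.
(D) 1*(01*01*)*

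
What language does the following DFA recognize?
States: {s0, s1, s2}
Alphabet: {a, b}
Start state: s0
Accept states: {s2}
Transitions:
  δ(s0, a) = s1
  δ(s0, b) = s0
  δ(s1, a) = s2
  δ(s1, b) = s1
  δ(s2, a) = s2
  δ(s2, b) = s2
Testing a few strings:
  'abaa' → accept
  'bbb' → reject
  'baba' → accept
  'a' → reject
State roles: s0=zero a's seen; s1=one a seen; s2=≥ two a's seen
All strings over {a,b} containing at least two a's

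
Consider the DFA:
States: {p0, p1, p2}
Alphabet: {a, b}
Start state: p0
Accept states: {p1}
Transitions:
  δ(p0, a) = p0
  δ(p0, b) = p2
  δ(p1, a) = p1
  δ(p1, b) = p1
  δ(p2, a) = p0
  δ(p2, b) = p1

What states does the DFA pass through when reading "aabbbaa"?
read 'a': p0 → p0
  read 'a': p0 → p0
  read 'b': p0 → p2
  read 'b': p2 → p1
  read 'b': p1 → p1
  read 'a': p1 → p1
  read 'a': p1 → p1
p0 -> p0 -> p0 -> p2 -> p1 -> p1 -> p1 -> p1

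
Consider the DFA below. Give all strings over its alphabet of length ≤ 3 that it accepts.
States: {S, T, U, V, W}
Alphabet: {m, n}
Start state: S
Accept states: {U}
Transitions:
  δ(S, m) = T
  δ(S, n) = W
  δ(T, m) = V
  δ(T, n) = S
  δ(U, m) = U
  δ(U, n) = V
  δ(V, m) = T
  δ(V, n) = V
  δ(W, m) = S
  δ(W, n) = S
None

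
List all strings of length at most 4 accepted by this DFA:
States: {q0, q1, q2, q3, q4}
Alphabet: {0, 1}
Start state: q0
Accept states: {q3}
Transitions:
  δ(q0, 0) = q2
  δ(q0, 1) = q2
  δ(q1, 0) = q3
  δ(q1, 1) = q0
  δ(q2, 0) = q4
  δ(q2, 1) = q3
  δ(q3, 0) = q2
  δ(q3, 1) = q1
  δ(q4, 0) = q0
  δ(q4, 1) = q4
01, 11, 0101, 0110, 1101, 1110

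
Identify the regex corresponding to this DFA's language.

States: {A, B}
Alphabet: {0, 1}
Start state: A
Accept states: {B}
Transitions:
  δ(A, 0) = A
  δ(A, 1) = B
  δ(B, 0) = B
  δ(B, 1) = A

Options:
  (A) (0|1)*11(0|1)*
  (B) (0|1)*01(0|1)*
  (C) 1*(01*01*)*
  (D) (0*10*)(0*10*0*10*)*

Check each option against the DFA on short strings; one disagreement eliminates an option:
  (A) (0|1)*11(0|1)*: on '1' the DFA goes A → B and accepts (B ∈ Accept), but the regex does not match it → eliminate
  (B) (0|1)*01(0|1)*: on '1' the DFA goes A → B and accepts (B ∈ Accept), but the regex does not match it → eliminate
  (C) 1*(01*01*)*: on ε the DFA stays in A and rejects (A ∉ Accept), but the regex matches it → eliminate
  (D) (0*10*)(0*10*0*10*)*: agrees with the DFA on every string of length ≤ 6
Only (D) is consistent with the DFA.
(D) (0*10*)(0*10*0*10*)*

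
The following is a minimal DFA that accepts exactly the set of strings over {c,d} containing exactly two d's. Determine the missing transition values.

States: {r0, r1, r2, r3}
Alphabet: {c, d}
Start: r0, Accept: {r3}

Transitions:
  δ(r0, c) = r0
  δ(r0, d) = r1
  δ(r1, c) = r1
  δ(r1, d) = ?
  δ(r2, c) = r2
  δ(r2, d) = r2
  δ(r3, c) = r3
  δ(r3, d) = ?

From the language and accept set, identify what each state tracks — r0: zero d's; r1: one d; r2: ≥ three d's (dead); r3: two d's.
Each missing δ(q, a) is the state matching the new tracked value after reading a.
δ(r1, d) = r3; δ(r3, d) = r2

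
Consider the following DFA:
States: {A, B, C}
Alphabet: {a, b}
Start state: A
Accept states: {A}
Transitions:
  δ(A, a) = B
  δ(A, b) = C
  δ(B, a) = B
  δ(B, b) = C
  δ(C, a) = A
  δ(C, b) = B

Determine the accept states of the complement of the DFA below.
Complement accept states = All states \ Original accept states
= {A, B, C} \ {A}
{B, C}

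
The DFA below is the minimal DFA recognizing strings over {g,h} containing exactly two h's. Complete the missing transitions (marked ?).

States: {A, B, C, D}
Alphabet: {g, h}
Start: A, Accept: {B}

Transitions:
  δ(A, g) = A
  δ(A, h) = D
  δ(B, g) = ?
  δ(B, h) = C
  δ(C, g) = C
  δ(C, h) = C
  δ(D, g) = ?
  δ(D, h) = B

From the language and accept set, identify what each state tracks — A: zero h's; B: two h's; C: ≥ three h's (dead); D: one h.
Each missing δ(q, a) is the state matching the new tracked value after reading a.
δ(B, g) = B; δ(D, g) = D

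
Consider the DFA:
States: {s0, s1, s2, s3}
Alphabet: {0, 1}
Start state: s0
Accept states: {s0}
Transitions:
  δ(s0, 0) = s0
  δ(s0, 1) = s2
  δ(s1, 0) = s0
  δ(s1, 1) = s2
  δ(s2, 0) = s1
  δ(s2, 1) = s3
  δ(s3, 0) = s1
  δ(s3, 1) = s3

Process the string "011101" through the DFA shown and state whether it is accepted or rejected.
Processing string "011101":
  s0 --0--> s0
  s0 --1--> s2
  s2 --1--> s3
  s3 --1--> s3
  s3 --0--> s1
  s1 --1--> s2
Final state: s2
Accept states: {s0}
No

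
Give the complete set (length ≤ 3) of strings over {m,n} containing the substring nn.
nn, mnn, nnm, nnn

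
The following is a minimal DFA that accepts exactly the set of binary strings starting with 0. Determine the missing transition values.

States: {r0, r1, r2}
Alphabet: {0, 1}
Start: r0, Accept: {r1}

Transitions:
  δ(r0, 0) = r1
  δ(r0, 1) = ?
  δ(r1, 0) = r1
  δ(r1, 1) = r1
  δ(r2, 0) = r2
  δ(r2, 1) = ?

From the language and accept set, identify what each state tracks — r0: no input read; r1: started with 0; r2: started with 1 (dead).
Each missing δ(q, a) is the state matching the new tracked value after reading a.
δ(r0, 1) = r2; δ(r2, 1) = r2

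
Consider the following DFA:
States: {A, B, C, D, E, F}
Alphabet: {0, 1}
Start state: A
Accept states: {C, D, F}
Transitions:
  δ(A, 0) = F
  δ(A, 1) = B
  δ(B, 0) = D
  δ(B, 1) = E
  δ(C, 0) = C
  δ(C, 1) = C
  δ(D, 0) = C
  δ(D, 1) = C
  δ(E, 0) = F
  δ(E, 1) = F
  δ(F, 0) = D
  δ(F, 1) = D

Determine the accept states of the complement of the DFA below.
Complement accept states = All states \ Original accept states
= {A, B, C, D, E, F} \ {C, D, F}
{A, B, E}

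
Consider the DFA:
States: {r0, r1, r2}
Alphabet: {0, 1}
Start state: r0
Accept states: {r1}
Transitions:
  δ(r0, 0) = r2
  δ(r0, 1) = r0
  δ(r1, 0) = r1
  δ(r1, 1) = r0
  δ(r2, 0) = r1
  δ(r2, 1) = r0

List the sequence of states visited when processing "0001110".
read '0': r0 → r2
  read '0': r2 → r1
  read '0': r1 → r1
  read '1': r1 → r0
  read '1': r0 → r0
  read '1': r0 → r0
  read '0': r0 → r2
r0 -> r2 -> r1 -> r1 -> r0 -> r0 -> r0 -> r2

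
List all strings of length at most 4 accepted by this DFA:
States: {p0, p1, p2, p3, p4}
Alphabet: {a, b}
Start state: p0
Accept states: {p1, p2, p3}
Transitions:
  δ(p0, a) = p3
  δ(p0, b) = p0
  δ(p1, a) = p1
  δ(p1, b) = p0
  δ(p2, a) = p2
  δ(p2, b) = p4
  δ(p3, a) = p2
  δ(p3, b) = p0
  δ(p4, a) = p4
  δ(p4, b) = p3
a, aa, ba, aaa, aba, baa, bba, aaaa, aabb, abaa, abba, baaa, baba, bbaa, bbba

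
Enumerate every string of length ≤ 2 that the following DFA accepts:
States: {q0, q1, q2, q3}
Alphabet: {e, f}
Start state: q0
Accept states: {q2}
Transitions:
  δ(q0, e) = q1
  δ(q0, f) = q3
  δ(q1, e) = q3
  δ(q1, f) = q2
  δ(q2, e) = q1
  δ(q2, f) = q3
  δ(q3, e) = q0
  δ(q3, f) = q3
ef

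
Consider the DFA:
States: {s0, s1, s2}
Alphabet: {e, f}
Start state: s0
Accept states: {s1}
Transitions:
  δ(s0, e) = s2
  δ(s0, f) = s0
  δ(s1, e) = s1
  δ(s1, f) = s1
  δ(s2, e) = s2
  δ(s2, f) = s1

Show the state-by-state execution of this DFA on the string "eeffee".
read 'e': s0 → s2
  read 'e': s2 → s2
  read 'f': s2 → s1
  read 'f': s1 → s1
  read 'e': s1 → s1
  read 'e': s1 → s1
s0 -> s2 -> s2 -> s1 -> s1 -> s1 -> s1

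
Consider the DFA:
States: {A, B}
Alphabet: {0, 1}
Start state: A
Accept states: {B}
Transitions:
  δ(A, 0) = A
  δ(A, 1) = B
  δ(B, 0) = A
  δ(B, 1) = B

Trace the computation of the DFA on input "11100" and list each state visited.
read '1': A → B
  read '1': B → B
  read '1': B → B
  read '0': B → A
  read '0': A → A
A -> B -> B -> B -> A -> A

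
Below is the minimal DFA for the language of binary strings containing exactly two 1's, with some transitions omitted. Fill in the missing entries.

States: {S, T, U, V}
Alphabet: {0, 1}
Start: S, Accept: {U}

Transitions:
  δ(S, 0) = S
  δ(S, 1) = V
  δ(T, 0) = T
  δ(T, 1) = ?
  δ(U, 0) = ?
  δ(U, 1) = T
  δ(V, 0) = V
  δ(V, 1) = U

From the language and accept set, identify what each state tracks — S: zero 1's; T: ≥ three 1's (dead); U: two 1's; V: one 1.
Each missing δ(q, a) is the state matching the new tracked value after reading a.
δ(T, 1) = T; δ(U, 0) = U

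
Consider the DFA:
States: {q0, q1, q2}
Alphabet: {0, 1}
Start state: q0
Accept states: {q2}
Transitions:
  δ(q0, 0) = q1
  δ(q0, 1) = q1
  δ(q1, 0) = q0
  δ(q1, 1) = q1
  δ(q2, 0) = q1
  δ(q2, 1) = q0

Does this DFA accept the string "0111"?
Processing string "0111":
  q0 --0--> q1
  q1 --1--> q1
  q1 --1--> q1
  q1 --1--> q1
Final state: q1
Accept states: {q2}
No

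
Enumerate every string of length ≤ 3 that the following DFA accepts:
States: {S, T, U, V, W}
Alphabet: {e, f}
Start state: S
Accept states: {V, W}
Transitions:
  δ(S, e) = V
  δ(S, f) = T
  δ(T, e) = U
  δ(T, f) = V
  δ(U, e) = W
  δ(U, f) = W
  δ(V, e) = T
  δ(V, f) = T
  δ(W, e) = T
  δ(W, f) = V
e, ff, eef, eff, fee, fef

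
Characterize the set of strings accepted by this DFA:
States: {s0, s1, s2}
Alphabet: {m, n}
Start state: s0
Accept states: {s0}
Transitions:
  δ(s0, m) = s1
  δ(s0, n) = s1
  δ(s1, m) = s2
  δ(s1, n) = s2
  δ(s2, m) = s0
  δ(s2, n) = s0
Testing a few strings:
  'n' → reject
  'mnn' → accept
  'm' → reject
  'mnmn' → reject
State roles: s0=length ≡ 0 (mod 3); s1=length ≡ 1 (mod 3); s2=length ≡ 2 (mod 3)
All strings over {m,n} whose length is a multiple of 3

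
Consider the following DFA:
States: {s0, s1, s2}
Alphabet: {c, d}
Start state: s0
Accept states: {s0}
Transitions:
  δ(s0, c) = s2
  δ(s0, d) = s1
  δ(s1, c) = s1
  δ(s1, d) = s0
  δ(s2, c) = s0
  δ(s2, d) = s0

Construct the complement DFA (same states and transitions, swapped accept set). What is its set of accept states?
Complement accept states = All states \ Original accept states
= {s0, s1, s2} \ {s0}
{s1, s2}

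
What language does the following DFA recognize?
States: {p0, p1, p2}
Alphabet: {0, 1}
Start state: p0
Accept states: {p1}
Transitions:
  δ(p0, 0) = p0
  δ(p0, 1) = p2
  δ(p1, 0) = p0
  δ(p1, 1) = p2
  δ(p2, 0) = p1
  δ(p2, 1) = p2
Testing a few strings:
  '10' → accept
  '111' → reject
  '0100' → reject
  '011' → reject
State roles: p0=no suffix match; p1=suffix is 10; p2=one trailing 1
All binary strings ending with 10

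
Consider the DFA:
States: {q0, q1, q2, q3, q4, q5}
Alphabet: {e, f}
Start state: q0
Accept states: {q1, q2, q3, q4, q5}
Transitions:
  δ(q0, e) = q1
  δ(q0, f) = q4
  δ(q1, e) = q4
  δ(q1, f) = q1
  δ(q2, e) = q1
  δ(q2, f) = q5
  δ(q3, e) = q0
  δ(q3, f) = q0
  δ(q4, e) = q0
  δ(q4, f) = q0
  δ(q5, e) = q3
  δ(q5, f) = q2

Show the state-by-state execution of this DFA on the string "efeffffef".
read 'e': q0 → q1
  read 'f': q1 → q1
  read 'e': q1 → q4
  read 'f': q4 → q0
  read 'f': q0 → q4
  read 'f': q4 → q0
  read 'f': q0 → q4
  read 'e': q4 → q0
  read 'f': q0 → q4
q0 -> q1 -> q1 -> q4 -> q0 -> q4 -> q0 -> q4 -> q0 -> q4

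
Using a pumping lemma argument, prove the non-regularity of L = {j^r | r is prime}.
Assume L is regular with pumping length p. Idea: pumping by a suitable count produces a composite length.
Let q be a prime with q ≥ p and choose s = j^q ∈ L. By the pumping lemma, s = xyz with |xy| ≤ p, |y| = k ≥ 1. Take i = q+1: |xy^(q+1)z| = q + q·k = q(1+k). Since q ≥ 2 and 1+k ≥ 2, q(1+k) is composite, so xy^(q+1)z ∉ L.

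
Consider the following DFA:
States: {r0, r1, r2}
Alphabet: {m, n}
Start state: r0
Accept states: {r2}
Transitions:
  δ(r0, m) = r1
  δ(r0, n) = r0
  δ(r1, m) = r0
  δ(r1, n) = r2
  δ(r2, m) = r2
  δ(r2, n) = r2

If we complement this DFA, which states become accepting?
Complement accept states = All states \ Original accept states
= {r0, r1, r2} \ {r2}
{r0, r1}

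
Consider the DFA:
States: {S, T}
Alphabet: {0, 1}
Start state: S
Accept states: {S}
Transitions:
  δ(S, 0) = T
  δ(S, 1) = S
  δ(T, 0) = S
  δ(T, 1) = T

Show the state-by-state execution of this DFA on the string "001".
read '0': S → T
  read '0': T → S
  read '1': S → S
S -> T -> S -> S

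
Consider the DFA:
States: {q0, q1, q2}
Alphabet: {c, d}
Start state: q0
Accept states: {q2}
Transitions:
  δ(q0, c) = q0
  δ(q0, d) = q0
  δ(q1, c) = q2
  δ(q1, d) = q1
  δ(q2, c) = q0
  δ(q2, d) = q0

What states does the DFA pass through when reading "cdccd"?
read 'c': q0 → q0
  read 'd': q0 → q0
  read 'c': q0 → q0
  read 'c': q0 → q0
  read 'd': q0 → q0
q0 -> q0 -> q0 -> q0 -> q0 -> q0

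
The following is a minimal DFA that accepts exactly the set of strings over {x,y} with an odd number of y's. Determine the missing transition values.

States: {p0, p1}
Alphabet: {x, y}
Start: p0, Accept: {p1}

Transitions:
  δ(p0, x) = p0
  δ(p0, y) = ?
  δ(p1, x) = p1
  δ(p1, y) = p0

From the language and accept set, identify what each state tracks — p0: even number of y's so far; p1: odd number of y's so far.
Each missing δ(q, a) is the state matching the new tracked value after reading a.
δ(p0, y) = p1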